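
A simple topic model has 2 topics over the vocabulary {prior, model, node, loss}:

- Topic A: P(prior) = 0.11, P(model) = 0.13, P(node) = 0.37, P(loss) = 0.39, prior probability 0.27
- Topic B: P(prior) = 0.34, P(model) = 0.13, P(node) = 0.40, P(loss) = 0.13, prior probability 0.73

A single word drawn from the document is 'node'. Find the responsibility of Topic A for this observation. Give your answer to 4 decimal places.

Posterior ∝ prior × likelihood, so P(k | x) ∝ w_k f_k(x); normalise over all components.
Categorical probabilities:
  L_A = P(node | comp) = 0.37
  L_B = P(node | comp) = 0.40
Prior × likelihood for each component:
  w_A·L_A = 0.27 × 0.37 = 0.0999
  w_B·L_B = 0.73 × 0.4 = 0.292
Denominator: 0.0999 + 0.292 = 0.3919
So the posterior for Topic A is 0.0999 / 0.3919 ≈ 0.2549.

0.2549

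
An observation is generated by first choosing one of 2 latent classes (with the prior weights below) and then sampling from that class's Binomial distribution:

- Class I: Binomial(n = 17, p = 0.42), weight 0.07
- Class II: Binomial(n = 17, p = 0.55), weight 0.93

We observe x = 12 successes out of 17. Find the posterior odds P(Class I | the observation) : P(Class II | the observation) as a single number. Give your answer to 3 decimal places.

Only the two components matter; the odds are (π_i f_i(x)) / (π_j f_j(x)).
Evaluate each component's likelihood at the observed value:
  f_I = C(17,12)·0.42^12·0.58^5 = 6188·3.01295e-05·0.0656357 = 0.0122372
  f_II = C(17,12)·0.55^12·0.45^5 = 6188·0.000766218·0.0184528 = 0.0874914
Odds = (0.07/0.93) × (0.0122372/0.0874914) = 0.0752688 × 0.139867 ≈ 0.011

0.011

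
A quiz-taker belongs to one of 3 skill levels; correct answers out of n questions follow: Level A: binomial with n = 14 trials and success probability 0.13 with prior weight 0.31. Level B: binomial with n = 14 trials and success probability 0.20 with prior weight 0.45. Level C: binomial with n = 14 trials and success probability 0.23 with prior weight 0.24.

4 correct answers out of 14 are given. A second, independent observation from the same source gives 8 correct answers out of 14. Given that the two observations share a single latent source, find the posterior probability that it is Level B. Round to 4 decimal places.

Posterior ∝ prior × likelihood, so P(k | x) ∝ w_k f_k(x); normalise over all components.
Since both observations come from the same component, the likelihood for component k is f_k(x₁)·f_k(x₂).
  f_A = [0.0710232] × [0.000106223] = 7.54428e-06
  f_B = [0.17197] × [0.00201528] = 0.000346569
  f_C = [0.205236] × [0.00490143] = 0.00100595
Prior × likelihood for each component:
  w_A·f_A = 0.31 × 7.54428e-06 = 2.33873e-06
  w_B·f_B = 0.45 × 0.000346569 = 0.000155956
  w_C·f_C = 0.24 × 0.00100595 = 0.000241427
Marginal: 2.33873e-06 + 0.000155956 + 0.000241427 = 0.000399722
P(Level B | x) = 0.000155956 / 0.000399722 ≈ 0.3902

0.3902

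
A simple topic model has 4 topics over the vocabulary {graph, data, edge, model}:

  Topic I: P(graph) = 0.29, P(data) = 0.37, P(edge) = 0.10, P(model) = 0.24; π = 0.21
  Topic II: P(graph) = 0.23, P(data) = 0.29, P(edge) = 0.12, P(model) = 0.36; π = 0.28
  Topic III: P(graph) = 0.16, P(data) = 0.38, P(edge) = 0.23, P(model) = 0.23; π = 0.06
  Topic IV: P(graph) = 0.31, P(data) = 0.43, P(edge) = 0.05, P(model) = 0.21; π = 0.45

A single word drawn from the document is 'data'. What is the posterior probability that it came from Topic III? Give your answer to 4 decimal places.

The responsibility of component k is π_k f_k(x) divided by Σ_j π_j f_j(x).
Component likelihoods at x = 'data':
  p_I = P(data | comp) = 0.37
  p_II = P(data | comp) = 0.29
  p_III = P(data | comp) = 0.38
  p_IV = P(data | comp) = 0.43
Multiply by the mixture weights:
  π_I·p_I = 0.21 × 0.37 = 0.0777
  π_II·p_II = 0.28 × 0.29 = 0.0812
  π_III·p_III = 0.06 × 0.38 = 0.0228
  π_IV·p_IV = 0.45 × 0.43 = 0.1935
Marginal: 0.0777 + 0.0812 + 0.0228 + 0.1935 = 0.3752
So the posterior for Topic III is 0.0228 / 0.3752 ≈ 0.0608.

0.0608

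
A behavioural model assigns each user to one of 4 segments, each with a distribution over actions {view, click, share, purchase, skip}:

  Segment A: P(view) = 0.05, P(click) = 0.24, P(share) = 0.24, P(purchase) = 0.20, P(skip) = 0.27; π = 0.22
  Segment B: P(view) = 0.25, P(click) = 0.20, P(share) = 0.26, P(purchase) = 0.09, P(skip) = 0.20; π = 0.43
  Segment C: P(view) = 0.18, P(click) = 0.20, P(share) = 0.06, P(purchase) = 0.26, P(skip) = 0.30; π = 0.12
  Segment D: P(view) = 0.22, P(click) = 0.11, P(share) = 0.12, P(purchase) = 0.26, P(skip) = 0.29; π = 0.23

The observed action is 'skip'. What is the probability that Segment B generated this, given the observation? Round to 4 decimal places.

0.3466

By Bayes' theorem, P(k | x) = π_k f_k(x) / Σ_j π_j f_j(x).
Categorical probabilities:
  f_A = 0.27
  f_B = 0.2
  f_C = 0.3
  f_D = 0.29
Unnormalised posteriors:
  π_A·f_A = 0.22 × 0.27 = 0.0594
  π_B·f_B = 0.43 × 0.2 = 0.086
  π_C·f_C = 0.12 × 0.3 = 0.036
  π_D·f_D = 0.23 × 0.29 = 0.0667
Marginal: 0.0594 + 0.086 + 0.036 + 0.0667 = 0.2481
P(Segment B | x) = 0.086 / 0.2481 ≈ 0.3466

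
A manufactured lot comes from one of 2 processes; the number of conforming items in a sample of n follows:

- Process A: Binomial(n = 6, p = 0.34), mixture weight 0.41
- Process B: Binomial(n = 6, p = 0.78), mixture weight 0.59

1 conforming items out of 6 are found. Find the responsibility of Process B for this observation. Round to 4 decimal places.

0.0134

The responsibility of component k is w_k f_k(x) divided by Σ_j w_j f_j(x).
Binomial probabilities:
  L_A = C(6,1)·0.34^1·0.66^5 = 6·0.34·0.125233 = 0.255476
  L_B = C(6,1)·0.78^1·0.22^5 = 6·0.78·0.000515363 = 0.0024119
Weight by the priors:
  w_A·L_A = 0.41 × 0.255476 = 0.104745
  w_B·L_B = 0.59 × 0.0024119 = 0.00142302
Marginal: 0.104745 + 0.00142302 = 0.106168
Responsibility of Process B: 0.00142302 / 0.106168 ≈ 0.0134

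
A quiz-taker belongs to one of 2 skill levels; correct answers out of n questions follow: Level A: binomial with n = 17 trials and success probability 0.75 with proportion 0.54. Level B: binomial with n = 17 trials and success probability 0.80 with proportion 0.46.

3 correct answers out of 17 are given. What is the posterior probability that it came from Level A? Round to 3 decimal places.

0.957

By Bayes' theorem, P(k | x) = π_k f_k(x) / Σ_j π_j f_j(x).
Component likelihoods at x = 3 correct answers out of 17:
  p_A = C(17,3)·0.75^3·0.25^14 = 680·0.421875·3.72529e-09 = 1.06869e-06
  p_B = C(17,3)·0.80^3·0.20^14 = 680·0.512·1.6384e-10 = 5.70425e-08
Multiply by the mixture weights:
  π_A·p_A = 0.54 × 1.06869e-06 = 5.77094e-07
  π_B·p_B = 0.46 × 5.70425e-08 = 2.62396e-08
Denominator: 5.77094e-07 + 2.62396e-08 = 6.03334e-07
Responsibility of Level A: 5.77094e-07 / 6.03334e-07 ≈ 0.957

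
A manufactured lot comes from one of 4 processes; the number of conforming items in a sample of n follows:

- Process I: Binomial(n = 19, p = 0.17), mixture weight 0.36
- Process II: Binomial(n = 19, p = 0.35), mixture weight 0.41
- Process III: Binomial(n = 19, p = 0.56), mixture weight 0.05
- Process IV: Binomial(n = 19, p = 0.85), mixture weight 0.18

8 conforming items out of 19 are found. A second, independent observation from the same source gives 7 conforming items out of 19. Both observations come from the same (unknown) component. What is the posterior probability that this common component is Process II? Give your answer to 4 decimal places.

P(component k | x) = P(Z=k)·f_k(x) / marginal(x), where marginal(x) = Σ_j P(Z=j)·f_j(x).
Since both observations come from the same component, the likelihood for component k is f_k(x₁)·f_k(x₂).
  f_I = [0.00678998] × [0.0221007] = 0.000150064
  f_II = [0.148939] × [0.184401] = 0.0274646
  f_III = [0.0874786] × [0.0458221] = 0.00400846
  f_IV = [1.78145e-05] × [2.09582e-06] = 3.7336e-11
Prior × likelihood for each component:
  P(Z=I)·f_I = 0.36 × 0.000150064 = 5.40229e-05
  P(Z=II)·f_II = 0.41 × 0.0274646 = 0.0112605
  P(Z=III)·f_III = 0.05 × 0.00400846 = 0.000200423
  P(Z=IV)·f_IV = 0.18 × 3.7336e-11 = 6.72049e-12
Evidence: 5.40229e-05 + 0.0112605 + 0.000200423 + 6.72049e-12 = 0.0115149
P(Process II | x₁, x₂) = 0.0112605 / 0.0115149 ≈ 0.9779

0.9779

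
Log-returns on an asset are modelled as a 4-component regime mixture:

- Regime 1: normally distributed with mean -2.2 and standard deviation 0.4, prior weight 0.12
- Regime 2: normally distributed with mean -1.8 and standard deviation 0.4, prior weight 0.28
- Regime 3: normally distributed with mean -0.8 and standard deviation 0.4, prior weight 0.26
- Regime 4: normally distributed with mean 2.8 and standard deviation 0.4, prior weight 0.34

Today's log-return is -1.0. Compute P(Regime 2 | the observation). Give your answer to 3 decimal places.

By Bayes' theorem, P(k | x) = w_k f_k(x) / Σ_j w_j f_j(x).
Component likelihoods at x = -1.0:
  p_1 = 0.0110796
  p_2 = 0.134977
  p_3 = 0.880163
  p_4 = 2.51948e-20
Prior × likelihood for each component:
  w_1·p_1 = 0.12 × 0.0110796 = 0.00132955
  w_2·p_2 = 0.28 × 0.134977 = 0.0377937
  w_3·p_3 = 0.26 × 0.880163 = 0.228842
  w_4·p_4 = 0.34 × 2.51948e-20 = 8.56625e-21
Normaliser: 0.00132955 + 0.0377937 + 0.228842 + 8.56625e-21 = 0.267966
P(Regime 2 | data) ≈ 0.141

0.141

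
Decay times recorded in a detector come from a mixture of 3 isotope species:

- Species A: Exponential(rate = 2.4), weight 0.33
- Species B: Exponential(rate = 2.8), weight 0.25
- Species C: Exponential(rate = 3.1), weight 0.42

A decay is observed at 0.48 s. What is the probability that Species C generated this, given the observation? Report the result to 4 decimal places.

0.4045

By Bayes' theorem, P(k | x) = P(Z=k) f_k(x) / Σ_j P(Z=j) f_j(x).
Component likelihoods at x = 0.48 s:
  L_A = 0.75841
  L_B = 0.730241
  L_C = 0.700054
Unnormalised posteriors:
  P(Z=A)·L_A = 0.33 × 0.75841 = 0.250275
  P(Z=B)·L_B = 0.25 × 0.730241 = 0.18256
  P(Z=C)·L_C = 0.42 × 0.700054 = 0.294023
Normaliser: 0.250275 + 0.18256 + 0.294023 = 0.726858
P(Species C | 0.48 s) = 0.294023 / 0.726858 ≈ 0.4045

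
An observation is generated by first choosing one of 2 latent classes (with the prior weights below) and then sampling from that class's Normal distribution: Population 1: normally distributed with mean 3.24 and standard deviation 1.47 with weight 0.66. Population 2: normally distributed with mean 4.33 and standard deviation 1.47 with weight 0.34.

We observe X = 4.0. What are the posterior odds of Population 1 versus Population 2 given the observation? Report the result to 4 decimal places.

Posterior odds = (P(Z=i) f_i(x)) / (P(Z=j) f_j(x)); the normalising sum cancels.
Evaluate each component's likelihood at the observed value:
  f_1 = (1/(1.47·√(2π)))·exp(−(4.0−3.24)²/(2·1.47²)) = 0.271389·exp(-0.13365) = 0.237438
  f_2 = (1/(1.47·√(2π)))·exp(−(4.0−4.33)²/(2·1.47²)) = 0.271389·exp(-0.02520) = 0.264636
Posterior odds = (P(Z=1)·f_1) / (P(Z=2)·f_2) = (0.66·0.237438) / (0.34·0.264636) = 0.156709 / 0.0899763 ≈ 1.7417

1.7417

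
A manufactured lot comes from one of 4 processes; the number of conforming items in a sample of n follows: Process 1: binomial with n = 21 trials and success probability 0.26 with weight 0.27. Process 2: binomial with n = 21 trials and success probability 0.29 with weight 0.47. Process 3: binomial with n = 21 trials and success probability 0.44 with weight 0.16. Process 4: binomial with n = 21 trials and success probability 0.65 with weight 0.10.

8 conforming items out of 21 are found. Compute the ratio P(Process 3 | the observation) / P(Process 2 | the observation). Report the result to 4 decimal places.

0.4371

The posterior odds equal the prior odds times the likelihood ratio: (π_i/π_j)·(f_i(x)/f_j(x)).
Binomial probabilities:
  p_1 = C(21,8)·0.26^8·0.74^13 = 203490·2.08827e-05·0.0199532 = 0.0847895
  p_2 = C(21,8)·0.29^8·0.71^13 = 203490·5.00246e-05·0.0116509 = 0.1186
  p_3 = C(21,8)·0.44^8·0.56^13 = 203490·0.00140482·0.000532653 = 0.152268
  p_4 = C(21,8)·0.65^8·0.35^13 = 203490·0.0318645·1.18273e-06 = 0.00766893
Odds = (0.16/0.47) × (0.152268/0.1186) = 0.340426 × 1.28388 ≈ 0.4371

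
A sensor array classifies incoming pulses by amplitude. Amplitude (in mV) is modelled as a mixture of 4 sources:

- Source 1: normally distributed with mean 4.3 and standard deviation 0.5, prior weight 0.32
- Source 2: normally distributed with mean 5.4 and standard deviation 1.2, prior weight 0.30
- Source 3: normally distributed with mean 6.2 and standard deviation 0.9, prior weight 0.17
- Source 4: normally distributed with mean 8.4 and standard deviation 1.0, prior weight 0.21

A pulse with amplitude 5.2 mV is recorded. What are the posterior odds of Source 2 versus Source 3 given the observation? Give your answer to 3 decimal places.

The posterior odds equal the prior odds times the likelihood ratio: (π_i/π_j)·(f_i(x)/f_j(x)).
Evaluate each component's likelihood at the observed value:
  p_1 = (1/(0.5·√(2π)))·exp(−(5.2−4.3)²/(2·0.5²)) = 0.797885·exp(-1.62000) = 0.1579
  p_2 = (1/(1.2·√(2π)))·exp(−(5.2−5.4)²/(2·1.2²)) = 0.332452·exp(-0.01389) = 0.327866
  p_3 = (1/(0.9·√(2π)))·exp(−(5.2−6.2)²/(2·0.9²)) = 0.443269·exp(-0.61728) = 0.239103
  p_4 = (1/(1.0·√(2π)))·exp(−(5.2−8.4)²/(2·1.0²)) = 0.398942·exp(-5.12000) = 0.00238409
Posterior odds = (π_2·p_2) / (π_3·p_3) = (0.30·0.327866) / (0.17·0.239103) = 0.0983599 / 0.0406475 ≈ 2.420

2.420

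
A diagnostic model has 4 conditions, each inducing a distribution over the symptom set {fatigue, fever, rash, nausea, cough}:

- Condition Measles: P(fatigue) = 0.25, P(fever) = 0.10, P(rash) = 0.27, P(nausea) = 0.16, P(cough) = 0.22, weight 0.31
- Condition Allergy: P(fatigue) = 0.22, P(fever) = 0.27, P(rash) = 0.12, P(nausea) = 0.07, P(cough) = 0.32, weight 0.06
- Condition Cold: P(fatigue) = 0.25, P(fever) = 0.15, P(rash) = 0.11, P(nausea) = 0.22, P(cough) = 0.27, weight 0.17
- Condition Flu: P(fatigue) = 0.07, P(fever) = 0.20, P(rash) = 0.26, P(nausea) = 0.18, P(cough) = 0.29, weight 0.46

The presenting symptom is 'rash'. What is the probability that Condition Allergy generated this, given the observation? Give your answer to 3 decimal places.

0.031

P(component k | x) = π_k·f_k(x) / marginal(x), where marginal(x) = Σ_j π_j·f_j(x).
Evaluate each component's likelihood at the observed value:
  p_Measles = 0.27
  p_Allergy = 0.12
  p_Cold = 0.11
  p_Flu = 0.26
Prior × likelihood for each component:
  π_Measles·p_Measles = 0.31 × 0.27 = 0.0837
  π_Allergy·p_Allergy = 0.06 × 0.12 = 0.0072
  π_Cold·p_Cold = 0.17 × 0.11 = 0.0187
  π_Flu·p_Flu = 0.46 × 0.26 = 0.1196
Evidence: 0.0837 + 0.0072 + 0.0187 + 0.1196 = 0.2292
P(Condition Allergy | the observation) = 0.0072 / 0.2292 ≈ 0.031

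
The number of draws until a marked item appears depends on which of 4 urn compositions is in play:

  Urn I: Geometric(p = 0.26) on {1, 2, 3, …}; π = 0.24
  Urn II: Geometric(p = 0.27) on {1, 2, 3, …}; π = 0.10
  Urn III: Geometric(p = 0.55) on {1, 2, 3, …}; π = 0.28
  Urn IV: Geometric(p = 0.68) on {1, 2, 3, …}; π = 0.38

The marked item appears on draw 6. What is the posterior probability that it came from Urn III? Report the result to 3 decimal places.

0.123

P(component k | x) = π_k·f_k(x) / marginal(x), where marginal(x) = Σ_j π_j·f_j(x).
Geometric probabilities:
  p_I = 0.26·(1−0.26)^5 = 0.26·0.221901 = 0.0576942
  p_II = 0.27·(1−0.27)^5 = 0.27·0.207307 = 0.0559729
  p_III = 0.55·(1−0.55)^5 = 0.55·0.0184528 = 0.010149
  p_IV = 0.68·(1−0.68)^5 = 0.68·0.00335544 = 0.0022817
Prior × likelihood for each component:
  π_I·p_I = 0.24 × 0.0576942 = 0.0138466
  π_II·p_II = 0.10 × 0.0559729 = 0.00559729
  π_III·p_III = 0.28 × 0.010149 = 0.00284173
  π_IV·p_IV = 0.38 × 0.0022817 = 0.000867047
Marginal: 0.0138466 + 0.00559729 + 0.00284173 + 0.000867047 = 0.0231527
Responsibility of Urn III: 0.00284173 / 0.0231527 ≈ 0.123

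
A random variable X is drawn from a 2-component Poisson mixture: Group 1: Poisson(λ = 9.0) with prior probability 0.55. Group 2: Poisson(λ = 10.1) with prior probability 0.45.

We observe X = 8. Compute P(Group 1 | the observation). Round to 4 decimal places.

Posterior ∝ prior × likelihood, so P(k | x) ∝ P(Z=k) f_k(x); normalise over all components.
Poisson probabilities:
  L_1 = e^(−9.0)·9.0^8/8! = 0.131756
  L_2 = e^(−10.1)·10.1^8/8! = 0.110326
Unnormalised posteriors:
  P(Z=1)·L_1 = 0.55 × 0.131756 = 0.0724656
  P(Z=2)·L_2 = 0.45 × 0.110326 = 0.0496465
Evidence: 0.0724656 + 0.0496465 = 0.122112
So the posterior for Group 1 is 0.0724656 / 0.122112 ≈ 0.5934.

0.5934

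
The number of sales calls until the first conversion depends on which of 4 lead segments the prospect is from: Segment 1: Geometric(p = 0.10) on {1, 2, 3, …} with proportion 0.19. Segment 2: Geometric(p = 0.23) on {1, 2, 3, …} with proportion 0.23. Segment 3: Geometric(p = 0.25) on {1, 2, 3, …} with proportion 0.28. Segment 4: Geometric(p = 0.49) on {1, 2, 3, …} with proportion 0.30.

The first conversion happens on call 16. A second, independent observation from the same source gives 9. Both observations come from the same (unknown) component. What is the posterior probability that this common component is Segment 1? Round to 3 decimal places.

Apply Bayes' rule: the posterior for each component is proportional to its prior times its likelihood at x.
Since both observations come from the same component, the likelihood for component k is f_k(x₁)·f_k(x₂).
  p_1 = [0.10·(1−0.10)^15 = 0.10·0.205891 = 0.0205891] × [0.0430467] = 0.000886294
  p_2 = [0.23·(1−0.23)^15 = 0.23·0.0198317 = 0.0045613] × [0.0284219] = 0.000129641
  p_3 = [0.25·(1−0.25)^15 = 0.25·0.0133635 = 0.00334087] × [0.0250282] = 8.36159e-05
  p_4 = [0.49·(1−0.49)^15 = 0.49·4.10726e-05 = 2.01256e-05] × [0.00224263] = 4.51342e-08
Prior × likelihood for each component:
  P(Z=1)·p_1 = 0.19 × 0.000886294 = 0.000168396
  P(Z=2)·p_2 = 0.23 × 0.000129641 = 2.98174e-05
  P(Z=3)·p_3 = 0.28 × 8.36159e-05 = 2.34125e-05
  P(Z=4)·p_4 = 0.30 × 4.51342e-08 = 1.35403e-08
Marginal: 0.000168396 + 2.98174e-05 + 2.34125e-05 + 1.35403e-08 = 0.000221639
P(Segment 1 | x₁,x₂) ≈ 0.760

0.760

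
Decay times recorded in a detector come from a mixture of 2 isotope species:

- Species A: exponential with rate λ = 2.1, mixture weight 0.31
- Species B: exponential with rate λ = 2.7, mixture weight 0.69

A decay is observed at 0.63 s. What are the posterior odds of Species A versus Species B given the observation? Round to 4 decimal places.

0.5100

Posterior odds = (π_i f_i(x)) / (π_j f_j(x)); the normalising sum cancels.
Component likelihoods at x = 0.63 s:
  p_A = 2.1·e^(−2.1·0.63) = 2.1·e^(−1.3230) = 0.559304
  p_B = 2.7·e^(−2.7·0.63) = 2.7·e^(−1.7010) = 0.492753
0.173384 / 0.339999 ≈ 0.5100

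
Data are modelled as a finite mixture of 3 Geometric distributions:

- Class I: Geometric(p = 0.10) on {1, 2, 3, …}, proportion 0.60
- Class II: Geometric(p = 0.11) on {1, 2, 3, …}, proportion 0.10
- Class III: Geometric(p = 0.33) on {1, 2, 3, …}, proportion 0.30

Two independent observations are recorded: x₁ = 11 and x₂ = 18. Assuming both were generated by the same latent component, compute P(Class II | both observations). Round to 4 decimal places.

P(component k | x) = π_k·f_k(x) / marginal(x), where marginal(x) = Σ_j π_j·f_j(x).
Since both observations come from the same component, the likelihood for component k is f_k(x₁)·f_k(x₂).
  L_I = [0.0348678] × [0.0166772] = 0.000581497
  L_II = [0.0342999] × [0.0151713] = 0.000520374
  L_III = [0.00601536] × [0.000364574] = 2.19305e-06
Prior × likelihood for each component:
  π_I·L_I = 0.60 × 0.000581497 = 0.000348898
  π_II·L_II = 0.10 × 0.000520374 = 5.20374e-05
  π_III·L_III = 0.30 × 2.19305e-06 = 6.57914e-07
Marginal: 0.000348898 + 5.20374e-05 + 6.57914e-07 = 0.000401594
P(Class II | x) = 5.20374e-05 / 0.000401594 ≈ 0.1296

0.1296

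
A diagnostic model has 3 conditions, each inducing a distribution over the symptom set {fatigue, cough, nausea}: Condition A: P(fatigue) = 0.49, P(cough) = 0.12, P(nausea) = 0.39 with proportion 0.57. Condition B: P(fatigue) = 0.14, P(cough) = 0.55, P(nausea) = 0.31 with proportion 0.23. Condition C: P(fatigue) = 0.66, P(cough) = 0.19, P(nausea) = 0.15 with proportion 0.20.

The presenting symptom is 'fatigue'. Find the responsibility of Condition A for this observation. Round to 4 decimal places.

0.6298

The responsibility of component k is π_k f_k(x) divided by Σ_j π_j f_j(x).
Component likelihoods at x = 'fatigue':
  p_A = 0.49
  p_B = 0.14
  p_C = 0.66
Prior × likelihood for each component:
  π_A·p_A = 0.57 × 0.49 = 0.2793
  π_B·p_B = 0.23 × 0.14 = 0.0322
  π_C·p_C = 0.20 × 0.66 = 0.132
Sum: 0.2793 + 0.0322 + 0.132 = 0.4435
P(Condition A | the observation) = 0.2793 / 0.4435 ≈ 0.6298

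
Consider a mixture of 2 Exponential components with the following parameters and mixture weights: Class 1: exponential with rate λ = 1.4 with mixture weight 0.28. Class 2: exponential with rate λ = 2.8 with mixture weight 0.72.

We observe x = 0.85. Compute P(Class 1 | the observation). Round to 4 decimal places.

The responsibility of component k is w_k f_k(x) divided by Σ_j w_j f_j(x).
Evaluate each component's likelihood at the observed value:
  L_1 = 1.4·e^(−1.4·0.85) = 1.4·e^(−1.1900) = 0.42591
  L_2 = 2.8·e^(−2.8·0.85) = 2.8·e^(−2.3800) = 0.259142
Weight by the priors:
  w_1·L_1 = 0.28 × 0.42591 = 0.119255
  w_2·L_2 = 0.72 × 0.259142 = 0.186582
Normaliser: 0.119255 + 0.186582 = 0.305837
So the posterior for Class 1 is 0.119255 / 0.305837 ≈ 0.3899.

0.3899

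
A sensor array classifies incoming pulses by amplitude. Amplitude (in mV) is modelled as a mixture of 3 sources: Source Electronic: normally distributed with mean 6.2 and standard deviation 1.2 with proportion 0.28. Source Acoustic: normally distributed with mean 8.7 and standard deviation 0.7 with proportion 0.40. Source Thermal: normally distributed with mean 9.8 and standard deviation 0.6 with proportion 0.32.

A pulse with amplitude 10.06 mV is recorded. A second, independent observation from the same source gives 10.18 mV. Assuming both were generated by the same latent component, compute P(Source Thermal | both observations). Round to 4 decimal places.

P(component k | x) = π_k·f_k(x) / marginal(x), where marginal(x) = Σ_j π_j·f_j(x).
Since both observations come from the same component, the likelihood for component k is f_k(x₁)·f_k(x₂).
  f_Electronic = [0.0018833] × [0.00135847] = 2.55839e-06
  f_Acoustic = [0.0863272] × [0.0609705] = 0.00526341
  f_Thermal = [0.605318] × [0.544075] = 0.329338
Multiply by the mixture weights:
  π_Electronic·f_Electronic = 0.28 × 2.55839e-06 = 7.1635e-07
  π_Acoustic·f_Acoustic = 0.40 × 0.00526341 = 0.00210536
  π_Thermal·f_Thermal = 0.32 × 0.329338 = 0.105388
Marginal: 7.1635e-07 + 0.00210536 + 0.105388 = 0.107494
P(Source Thermal | x₁, x₂) = 0.105388 / 0.107494 ≈ 0.9804

0.9804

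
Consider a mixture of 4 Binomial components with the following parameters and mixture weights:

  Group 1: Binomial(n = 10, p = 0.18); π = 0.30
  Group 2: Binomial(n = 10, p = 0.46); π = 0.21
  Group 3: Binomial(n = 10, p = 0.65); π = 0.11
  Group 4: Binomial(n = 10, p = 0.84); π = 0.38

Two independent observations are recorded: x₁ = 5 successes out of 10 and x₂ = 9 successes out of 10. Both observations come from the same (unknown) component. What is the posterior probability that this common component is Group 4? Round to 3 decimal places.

0.487

P(component k | x) = π_k·f_k(x) / marginal(x), where marginal(x) = Σ_j π_j·f_j(x).
Since both observations come from the same component, the likelihood for component k is f_k(x₁)·f_k(x₂).
  f_1 = [0.0176536] × [1.62655e-06] = 2.87143e-08
  f_2 = [0.238319] × [0.00497983] = 0.00118679
  f_3 = [0.15357] × [0.0724917] = 0.0111326
  f_4 = [0.0110509] × [0.333145] = 0.00368155
Weight by the priors:
  π_1·f_1 = 0.30 × 2.87143e-08 = 8.6143e-09
  π_2·f_2 = 0.21 × 0.00118679 = 0.000249225
  π_3·f_3 = 0.11 × 0.0111326 = 0.00122458
  π_4·f_4 = 0.38 × 0.00368155 = 0.00139899
Denominator: 8.6143e-09 + 0.000249225 + 0.00122458 + 0.00139899 = 0.00287281
P(Group 4 | x) = 0.00139899 / 0.00287281 ≈ 0.487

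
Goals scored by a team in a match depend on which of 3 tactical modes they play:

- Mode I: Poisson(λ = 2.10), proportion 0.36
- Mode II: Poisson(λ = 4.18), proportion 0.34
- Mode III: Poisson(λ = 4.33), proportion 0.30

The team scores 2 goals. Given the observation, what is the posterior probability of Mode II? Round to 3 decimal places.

0.253

The responsibility of component k is P(Z=k) f_k(x) divided by Σ_j P(Z=j) f_j(x).
Evaluate each component's likelihood at the observed value:
  L_I = e^(−2.10)·2.10^2/2! = 0.270016
  L_II = e^(−4.18)·4.18^2/2! = 0.133651
  L_III = e^(−4.33)·4.33^2/2! = 0.123439
Weight by the priors:
  P(Z=I)·L_I = 0.36 × 0.270016 = 0.0972059
  P(Z=II)·L_II = 0.34 × 0.133651 = 0.0454413
  P(Z=III)·L_III = 0.30 × 0.123439 = 0.0370316
Normaliser: 0.0972059 + 0.0454413 + 0.0370316 = 0.179679
Responsibility of Mode II: 0.0454413 / 0.179679 ≈ 0.253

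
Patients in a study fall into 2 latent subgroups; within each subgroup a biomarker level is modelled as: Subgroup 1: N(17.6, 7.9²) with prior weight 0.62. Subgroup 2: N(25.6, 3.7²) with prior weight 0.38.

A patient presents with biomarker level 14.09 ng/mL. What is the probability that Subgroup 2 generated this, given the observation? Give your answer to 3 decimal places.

0.011

Apply Bayes' rule: the posterior for each component is proportional to its prior times its likelihood at x.
Normal densities:
  f_1 = 0.0457527
  f_2 = 0.000853775
Weight by the priors:
  P(Z=1)·f_1 = 0.62 × 0.0457527 = 0.0283667
  P(Z=2)·f_2 = 0.38 × 0.000853775 = 0.000324434
Marginal: 0.0283667 + 0.000324434 = 0.0286911
P(Subgroup 2 | x) ≈ 0.011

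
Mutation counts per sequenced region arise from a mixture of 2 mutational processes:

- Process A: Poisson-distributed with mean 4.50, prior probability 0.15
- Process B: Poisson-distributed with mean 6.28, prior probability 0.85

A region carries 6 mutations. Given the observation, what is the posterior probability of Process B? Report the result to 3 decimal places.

Apply Bayes' rule: the posterior for each component is proportional to its prior times its likelihood at x.
Evaluate each component's likelihood at the observed value:
  L_A = e^(−4.50)·4.50^6/6! = 0.12812
  L_B = e^(−6.28)·6.28^6/6! = 0.159609
Weight by the priors:
  P(Z=A)·L_A = 0.15 × 0.12812 = 0.019218
  P(Z=B)·L_B = 0.85 × 0.159609 = 0.135667
Marginal: 0.019218 + 0.135667 = 0.154885
Responsibility of Process B: 0.135667 / 0.154885 ≈ 0.876

0.876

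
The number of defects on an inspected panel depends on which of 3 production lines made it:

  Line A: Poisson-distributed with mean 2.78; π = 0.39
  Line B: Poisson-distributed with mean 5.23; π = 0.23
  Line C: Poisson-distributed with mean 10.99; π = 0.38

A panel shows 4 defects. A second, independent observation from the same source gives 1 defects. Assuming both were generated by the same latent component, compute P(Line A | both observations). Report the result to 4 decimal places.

0.9062

Posterior ∝ prior × likelihood, so P(k | x) ∝ w_k f_k(x); normalise over all components.
Since both observations come from the same component, the likelihood for component k is f_k(x₁)·f_k(x₂).
  p_A = [0.154394] × [0.172467] = 0.0266278
  p_B = [0.166892] × [0.0279989] = 0.0046728
  p_C = [0.0102538] × [0.000185396] = 1.90101e-06
Prior × likelihood for each component:
  w_A·p_A = 0.39 × 0.0266278 = 0.0103848
  w_B·p_B = 0.23 × 0.0046728 = 0.00107474
  w_C·p_C = 0.38 × 1.90101e-06 = 7.22384e-07
Evidence: 0.0103848 + 0.00107474 + 7.22384e-07 = 0.0114603
P(Line A | x) ≈ 0.9062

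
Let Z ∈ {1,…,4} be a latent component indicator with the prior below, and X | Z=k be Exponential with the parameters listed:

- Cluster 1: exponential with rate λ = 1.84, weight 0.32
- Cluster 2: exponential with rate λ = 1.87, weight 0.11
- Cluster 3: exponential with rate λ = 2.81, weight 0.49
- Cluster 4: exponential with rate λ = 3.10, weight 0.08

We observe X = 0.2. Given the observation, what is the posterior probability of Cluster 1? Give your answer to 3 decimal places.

By Bayes' theorem, P(k | x) = π_k f_k(x) / Σ_j π_j f_j(x).
Evaluate each component's likelihood at the observed value:
  p_1 = 1.84·e^(−1.84·0.2) = 1.84·e^(−0.3680) = 1.2735
  p_2 = 1.87·e^(−1.87·0.2) = 1.87·e^(−0.3740) = 1.28652
  p_3 = 2.81·e^(−2.81·0.2) = 2.81·e^(−0.5620) = 1.60189
  p_4 = 3.10·e^(−3.10·0.2) = 3.10·e^(−0.6200) = 1.66763
Unnormalised posteriors:
  π_1·p_1 = 0.32 × 1.2735 = 0.407519
  π_2·p_2 = 0.11 × 1.28652 = 0.141517
  π_3·p_3 = 0.49 × 1.60189 = 0.784926
  π_4·p_4 = 0.08 × 1.66763 = 0.13341
Normaliser: 0.407519 + 0.141517 + 0.784926 + 0.13341 = 1.46737
Responsibility of Cluster 1: 0.407519 / 1.46737 ≈ 0.278

0.278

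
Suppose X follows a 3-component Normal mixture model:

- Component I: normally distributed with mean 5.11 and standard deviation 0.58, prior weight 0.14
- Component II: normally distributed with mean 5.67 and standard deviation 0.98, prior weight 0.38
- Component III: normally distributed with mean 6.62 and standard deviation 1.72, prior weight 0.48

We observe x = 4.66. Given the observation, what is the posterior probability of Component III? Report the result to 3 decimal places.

0.264

Posterior ∝ prior × likelihood, so P(k | x) ∝ P(Z=k) f_k(x); normalise over all components.
Normal densities:
  L_I = (1/(0.58·√(2π)))·exp(−(4.66−5.11)²/(2·0.58²)) = 0.687832·exp(-0.30098) = 0.509059
  L_II = (1/(0.98·√(2π)))·exp(−(4.66−5.67)²/(2·0.98²)) = 0.407084·exp(-0.53108) = 0.239353
  L_III = (1/(1.72·√(2π)))·exp(−(4.66−6.62)²/(2·1.72²)) = 0.231943·exp(-0.64927) = 0.121173
Multiply by the mixture weights:
  P(Z=I)·L_I = 0.14 × 0.509059 = 0.0712682
  P(Z=II)·L_II = 0.38 × 0.239353 = 0.0909541
  P(Z=III)·L_III = 0.48 × 0.121173 = 0.0581632
Sum: 0.0712682 + 0.0909541 + 0.0581632 = 0.220385
So the posterior for Component III is 0.0581632 / 0.220385 ≈ 0.264.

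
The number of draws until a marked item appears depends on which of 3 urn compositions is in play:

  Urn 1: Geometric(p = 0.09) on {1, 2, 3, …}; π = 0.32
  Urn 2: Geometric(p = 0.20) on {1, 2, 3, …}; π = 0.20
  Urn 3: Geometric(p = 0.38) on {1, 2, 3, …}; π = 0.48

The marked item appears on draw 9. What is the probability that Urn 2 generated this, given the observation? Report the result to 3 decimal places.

0.277

Apply Bayes' rule: the posterior for each component is proportional to its prior times its likelihood at x.
Evaluate each component's likelihood at the observed value:
  p_1 = 0.09·(1−0.09)^8 = 0.09·0.470253 = 0.0423227
  p_2 = 0.20·(1−0.20)^8 = 0.20·0.167772 = 0.0335544
  p_3 = 0.38·(1−0.38)^8 = 0.38·0.021834 = 0.00829692
Multiply by the mixture weights:
  π_1·p_1 = 0.32 × 0.0423227 = 0.0135433
  π_2·p_2 = 0.20 × 0.0335544 = 0.00671089
  π_3·p_3 = 0.48 × 0.00829692 = 0.00398252
Denominator: 0.0135433 + 0.00671089 + 0.00398252 = 0.0242367
P(Urn 2 | x) ≈ 0.277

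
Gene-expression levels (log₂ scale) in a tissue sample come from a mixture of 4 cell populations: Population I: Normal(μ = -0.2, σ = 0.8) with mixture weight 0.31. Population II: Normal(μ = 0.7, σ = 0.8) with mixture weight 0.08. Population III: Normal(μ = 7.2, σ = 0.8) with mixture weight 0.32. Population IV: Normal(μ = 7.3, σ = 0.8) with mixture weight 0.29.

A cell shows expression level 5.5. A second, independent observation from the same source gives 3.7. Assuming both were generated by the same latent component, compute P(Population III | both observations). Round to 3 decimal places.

Apply Bayes' rule: the posterior for each component is proportional to its prior times its likelihood at x.
Since both observations come from the same component, the likelihood for component k is f_k(x₁)·f_k(x₂).
  f_I = [4.72286e-12] × [3.44493e-06] = 1.62699e-17
  f_II = [7.59485e-09] × [0.000440745] = 3.34739e-12
  f_III = [0.0521512] × [3.47925e-05] = 1.81447e-06
  f_IV = [0.0396746] × [1.99797e-05] = 7.92685e-07
Prior × likelihood for each component:
  π_I·f_I = 0.31 × 1.62699e-17 = 5.04367e-18
  π_II·f_II = 0.08 × 3.34739e-12 = 2.67791e-13
  π_III·f_III = 0.32 × 1.81447e-06 = 5.80632e-07
  π_IV·f_IV = 0.29 × 7.92685e-07 = 2.29879e-07
Evidence: 5.04367e-18 + 2.67791e-13 + 5.80632e-07 + 2.29879e-07 = 8.10511e-07
P(Population III | x₁, x₂) ≈ 0.716

0.716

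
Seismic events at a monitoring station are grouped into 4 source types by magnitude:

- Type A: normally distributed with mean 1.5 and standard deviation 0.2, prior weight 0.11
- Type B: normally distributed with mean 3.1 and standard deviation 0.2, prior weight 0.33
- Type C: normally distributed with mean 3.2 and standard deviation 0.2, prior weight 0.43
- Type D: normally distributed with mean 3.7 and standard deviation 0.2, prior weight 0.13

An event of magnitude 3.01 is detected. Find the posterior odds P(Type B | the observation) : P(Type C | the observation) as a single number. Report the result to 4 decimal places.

Posterior odds = (P(Z=i) f_i(x)) / (P(Z=j) f_j(x)); the normalising sum cancels.
Evaluate each component's likelihood at the observed value:
  p_A = (1/(0.2·√(2π)))·exp(−(3.01−1.5)²/(2·0.2²)) = 1.994711·exp(-28.50125) = 8.35496e-13
  p_B = (1/(0.2·√(2π)))·exp(−(3.01−3.1)²/(2·0.2²)) = 1.994711·exp(-0.10125) = 1.80263
  p_C = (1/(0.2·√(2π)))·exp(−(3.01−3.2)²/(2·0.2²)) = 1.994711·exp(-0.45125) = 1.2703
  p_D = (1/(0.2·√(2π)))·exp(−(3.01−3.7)²/(2·0.2²)) = 1.994711·exp(-5.95125) = 0.00519141
Posterior odds = (P(Z=B)·p_B) / (P(Z=C)·p_C) = (0.33·1.80263) / (0.43·1.2703) = 0.594869 / 0.546227 ≈ 1.0891

1.0891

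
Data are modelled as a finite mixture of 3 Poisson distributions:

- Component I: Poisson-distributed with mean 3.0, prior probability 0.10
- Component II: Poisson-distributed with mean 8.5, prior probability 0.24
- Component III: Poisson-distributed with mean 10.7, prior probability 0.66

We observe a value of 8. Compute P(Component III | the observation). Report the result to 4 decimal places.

The responsibility of component k is w_k f_k(x) divided by Σ_j w_j f_j(x).
Component likelihoods at x = 8:
  f_I = e^(−3.0)·3.0^8/8! = 0.00810151
  f_II = e^(−8.5)·8.5^8/8! = 0.137508
  f_III = e^(−10.7)·10.7^8/8! = 0.0960724
Multiply by the mixture weights:
  w_I·f_I = 0.10 × 0.00810151 = 0.000810151
  w_II·f_II = 0.24 × 0.137508 = 0.0330019
  w_III·f_III = 0.66 × 0.0960724 = 0.0634078
Marginal: 0.000810151 + 0.0330019 + 0.0634078 = 0.0972199
Responsibility of Component III: 0.0634078 / 0.0972199 ≈ 0.6522

0.6522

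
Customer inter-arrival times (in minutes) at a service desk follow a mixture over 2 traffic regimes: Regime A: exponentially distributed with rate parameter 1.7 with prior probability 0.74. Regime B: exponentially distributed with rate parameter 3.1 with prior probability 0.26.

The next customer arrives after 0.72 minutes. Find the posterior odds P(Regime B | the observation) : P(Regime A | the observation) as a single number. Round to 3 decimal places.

Since P(k|x) ∝ w_k f_k(x), the posterior odds are w_i f_i(x) / (w_j f_j(x)).
Exponential densities:
  L_A = 0.499888
  L_B = 0.332672
Odds = (0.26/0.74) × (0.332672/0.499888) = 0.351351 × 0.665494 ≈ 0.234

0.234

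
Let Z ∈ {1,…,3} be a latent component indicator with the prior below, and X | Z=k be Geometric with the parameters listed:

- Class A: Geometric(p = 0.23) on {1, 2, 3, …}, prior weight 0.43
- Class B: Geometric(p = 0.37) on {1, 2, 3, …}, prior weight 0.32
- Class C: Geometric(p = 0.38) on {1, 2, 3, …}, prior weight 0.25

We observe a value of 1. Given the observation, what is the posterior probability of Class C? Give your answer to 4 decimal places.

The responsibility of component k is w_k f_k(x) divided by Σ_j w_j f_j(x).
Component likelihoods at x = 1:
  p_A = 0.23
  p_B = 0.37
  p_C = 0.38
Weight by the priors:
  w_A·p_A = 0.43 × 0.23 = 0.0989
  w_B·p_B = 0.32 × 0.37 = 0.1184
  w_C·p_C = 0.25 × 0.38 = 0.095
Normaliser: 0.0989 + 0.1184 + 0.095 = 0.3123
Responsibility of Class C: 0.095 / 0.3123 ≈ 0.3042

0.3042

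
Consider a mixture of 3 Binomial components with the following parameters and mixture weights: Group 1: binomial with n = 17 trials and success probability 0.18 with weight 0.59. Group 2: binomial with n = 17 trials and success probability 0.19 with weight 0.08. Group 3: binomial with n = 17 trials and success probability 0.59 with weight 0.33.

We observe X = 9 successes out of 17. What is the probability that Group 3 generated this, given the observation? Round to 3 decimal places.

By Bayes' theorem, P(k | x) = w_k f_k(x) / Σ_j w_j f_j(x).
Evaluate each component's likelihood at the observed value:
  f_1 = C(17,9)·0.18^9·0.82^8 = 24310·1.98359e-07·0.204414 = 0.000985708
  f_2 = C(17,9)·0.19^9·0.81^8 = 24310·3.22688e-07·0.185302 = 0.00145361
  f_3 = C(17,9)·0.59^9·0.41^8 = 24310·0.008663·0.000798493 = 0.16816
Unnormalised posteriors:
  w_1·f_1 = 0.59 × 0.000985708 = 0.000581568
  w_2·f_2 = 0.08 × 0.00145361 = 0.000116289
  w_3·f_3 = 0.33 × 0.16816 = 0.055493
Denominator: 0.000581568 + 0.000116289 + 0.055493 = 0.0561908
So the posterior for Group 3 is 0.055493 / 0.0561908 ≈ 0.988.

0.988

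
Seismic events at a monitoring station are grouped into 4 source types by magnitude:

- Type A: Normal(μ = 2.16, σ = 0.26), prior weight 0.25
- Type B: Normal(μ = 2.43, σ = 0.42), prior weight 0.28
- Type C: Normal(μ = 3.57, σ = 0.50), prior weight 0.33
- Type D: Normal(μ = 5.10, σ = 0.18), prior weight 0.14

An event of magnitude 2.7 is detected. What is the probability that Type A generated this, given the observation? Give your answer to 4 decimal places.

0.1393

The responsibility of component k is π_k f_k(x) divided by Σ_j π_j f_j(x).
Evaluate each component's likelihood at the observed value:
  p_A = (1/(0.26·√(2π)))·exp(−(2.7−2.16)²/(2·0.26²)) = 1.534393·exp(-2.15680) = 0.17752
  p_B = (1/(0.42·√(2π)))·exp(−(2.7−2.43)²/(2·0.42²)) = 0.949863·exp(-0.20663) = 0.772541
  p_C = (1/(0.50·√(2π)))·exp(−(2.7−3.57)²/(2·0.50²)) = 0.797885·exp(-1.51380) = 0.175592
  p_D = (1/(0.18·√(2π)))·exp(−(2.7−5.10)²/(2·0.18²)) = 2.216346·exp(-88.88889) = 5.51675e-39
Unnormalised posteriors:
  π_A·p_A = 0.25 × 0.17752 = 0.0443801
  π_B·p_B = 0.28 × 0.772541 = 0.216311
  π_C·p_C = 0.33 × 0.175592 = 0.0579454
  π_D·p_D = 0.14 × 5.51675e-39 = 7.72346e-40
Sum: 0.0443801 + 0.216311 + 0.0579454 + 7.72346e-40 = 0.318637
P(Type A | data) ≈ 0.1393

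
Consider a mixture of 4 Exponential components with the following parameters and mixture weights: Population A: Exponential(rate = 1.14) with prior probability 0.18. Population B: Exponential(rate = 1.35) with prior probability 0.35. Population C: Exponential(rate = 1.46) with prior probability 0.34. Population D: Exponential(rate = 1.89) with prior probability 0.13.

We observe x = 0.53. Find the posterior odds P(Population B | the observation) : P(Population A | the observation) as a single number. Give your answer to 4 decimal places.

Since P(k|x) ∝ π_k f_k(x), the posterior odds are π_i f_i(x) / (π_j f_j(x)).
Component likelihoods at x = 0.53:
  f_A = 1.14·e^(−1.14·0.53) = 1.14·e^(−0.6042) = 0.623023
  f_B = 1.35·e^(−1.35·0.53) = 1.35·e^(−0.7155) = 0.660079
  f_C = 1.46·e^(−1.46·0.53) = 1.46·e^(−0.7738) = 0.673435
  f_D = 1.89·e^(−1.89·0.53) = 1.89·e^(−1.0017) = 0.694111
Odds = (0.35/0.18) × (0.660079/0.623023) = 1.94444 × 1.05948 ≈ 2.0601

2.0601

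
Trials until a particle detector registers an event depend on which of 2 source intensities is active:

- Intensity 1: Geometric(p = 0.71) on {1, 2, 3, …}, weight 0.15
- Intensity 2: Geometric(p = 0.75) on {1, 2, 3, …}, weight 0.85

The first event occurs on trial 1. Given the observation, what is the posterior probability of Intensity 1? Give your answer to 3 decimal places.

0.143

By Bayes' theorem, P(k | x) = π_k f_k(x) / Σ_j π_j f_j(x).
Component likelihoods at x = 1:
  p_1 = 0.71
  p_2 = 0.75
Multiply by the mixture weights:
  π_1·p_1 = 0.15 × 0.71 = 0.1065
  π_2·p_2 = 0.85 × 0.75 = 0.6375
Marginal: 0.1065 + 0.6375 = 0.744
P(Intensity 1 | the observation) ≈ 0.143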